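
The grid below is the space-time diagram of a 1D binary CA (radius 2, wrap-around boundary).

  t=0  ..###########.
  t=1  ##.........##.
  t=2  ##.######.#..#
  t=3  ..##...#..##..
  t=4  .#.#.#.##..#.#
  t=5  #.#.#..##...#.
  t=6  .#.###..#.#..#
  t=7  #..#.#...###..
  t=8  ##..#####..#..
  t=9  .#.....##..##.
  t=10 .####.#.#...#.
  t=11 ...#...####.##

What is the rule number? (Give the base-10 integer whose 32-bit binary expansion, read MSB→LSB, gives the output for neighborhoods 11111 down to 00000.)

  #####|.  b31=0 t=0,i=4
  ####.|#  b30=1 t=0,i=11
  ###.#|.  b29=0 t=2,i=1
  ###..|#  b28=1 t=0,i=12
  ##.##|#  b27=1 t=1,i=13
  ##.#.|.  b26=0 t=2,i=9
  ##..#|.  b25=0 t=4,i=9
  ##...|.  b24=0 t=0,i=13
  #.###|#  b23=1 t=2,i=3
  #.##.|#  b22=1 t=1,i=0
  #.#.#|.  b21=0 t=4,i=1
  #.#..|#  b20=1 t=2,i=10
  #..##|.  b19=0 t=2,i=12
  #..#.|.  b18=0 t=4,i=10
  #...#|#  b17=1 t=0,i=0
  #....|#  b16=1 t=1,i=3
  .####|.  b15=0 t=0,i=3
  .###.|.  b14=0 t=2,i=0
  .##.#|.  b13=0 t=1,i=12
  .##..|#  b12=1 t=1,i=1
  .#.##|.  b11=0 t=4,i=6
  .#.#.|#  b10=1 t=4,i=0
  .#..#|#  b9=1 t=2,i=11
  .#...|#  b8=1 t=7,i=6
  ..###|.  b7=0 t=0,i=2
  ..##.|.  b6=0 t=1,i=11
  ..#.#|.  b5=0 t=4,i=11
  ..#..|#  b4=1 t=3,i=7
  ...##|#  b3=1 t=0,i=1
  ...#.|.  b2=0 t=3,i=6
  ....#|.  b1=0 t=1,i=9
  .....|#  b0=1 t=1,i=4
  bits 01011000110100110001011100011001 = 1490229017

1490229017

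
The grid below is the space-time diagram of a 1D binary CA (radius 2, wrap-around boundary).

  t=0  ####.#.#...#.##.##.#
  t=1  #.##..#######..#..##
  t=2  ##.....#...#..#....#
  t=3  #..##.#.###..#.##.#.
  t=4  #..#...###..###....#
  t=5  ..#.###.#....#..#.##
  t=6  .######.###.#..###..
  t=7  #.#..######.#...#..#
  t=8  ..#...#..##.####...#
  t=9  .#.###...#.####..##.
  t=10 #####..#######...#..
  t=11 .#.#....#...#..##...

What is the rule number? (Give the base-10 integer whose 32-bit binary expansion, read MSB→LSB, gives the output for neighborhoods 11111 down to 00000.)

  nb #####: next=.  (t=0,i=1, bit31=0)
  nb ####.: next=#  (t=0,i=2, bit30=1)
  nb ###.#: next=#  (t=0,i=3, bit29=1)
  nb ###..: next=.  (t=1,i=12, bit28=0)
  nb ##.##: next=#  (t=0,i=15, bit27=1)
  nb ##.#.: next=.  (t=0,i=4, bit26=0)
  nb ##..#: next=.  (t=1,i=4, bit25=0)
  nb ##...: next=.  (t=2,i=2, bit24=0)
  nb #.###: next=#  (t=0,i=19, bit23=1)
  nb #.##.: next=.  (t=0,i=13, bit22=0)
  nb #.#.#: next=.  (t=0,i=5, bit21=0)
  nb #.#..: next=#  (t=0,i=7, bit20=1)
  nb #..##: next=.  (t=1,i=5, bit19=0)
  nb #..#.: next=#  (t=1,i=14, bit18=1)
  nb #...#: next=#  (t=0,i=9, bit17=1)
  nb #....: next=#  (t=2,i=3, bit16=1)
  nb .####: next=#  (t=0,i=0, bit15=1)
  nb .###.: next=#  (t=1,i=19, bit14=1)
  nb .##.#: next=.  (t=0,i=14, bit13=0)
  nb .##..: next=.  (t=1,i=3, bit12=0)
  nb .#.##: next=#  (t=0,i=12, bit11=1)
  nb .#.#.: next=#  (t=0,i=6, bit10=1)
  nb .#..#: next=.  (t=1,i=16, bit9=0)
  nb .#...: next=#  (t=0,i=8, bit8=1)
  nb ..###: next=.  (t=1,i=6, bit7=0)
  nb ..##.: next=#  (t=3,i=3, bit6=1)
  nb ..#.#: next=#  (t=0,i=11, bit5=1)
  nb ..#..: next=.  (t=1,i=15, bit4=0)
  nb ...##: next=#  (t=2,i=18, bit3=1)
  nb ...#.: next=#  (t=0,i=10, bit2=1)
  nb ....#: next=.  (t=2,i=5, bit1=0)
  nb .....: next=#  (t=2,i=4, bit0=1)
  bits 01101000100101111100110101101101 = 1754778989

1754778989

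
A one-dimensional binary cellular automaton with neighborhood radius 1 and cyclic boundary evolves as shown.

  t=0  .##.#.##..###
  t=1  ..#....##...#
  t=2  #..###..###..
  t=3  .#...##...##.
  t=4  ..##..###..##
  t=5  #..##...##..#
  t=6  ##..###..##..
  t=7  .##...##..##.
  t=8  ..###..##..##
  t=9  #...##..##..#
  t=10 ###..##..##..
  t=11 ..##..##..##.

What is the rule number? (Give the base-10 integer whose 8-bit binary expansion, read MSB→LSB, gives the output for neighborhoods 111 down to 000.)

  nb ###: next=.  (t=0,i=11, bit7=0)
  nb ##.: next=#  (t=0,i=2, bit6=1)
  nb #.#: next=.  (t=0,i=0, bit5=0)
  nb #..: next=#  (t=0,i=8, bit4=1)
  nb .##: next=.  (t=0,i=1, bit3=0)
  nb .#.: next=.  (t=0,i=4, bit2=0)
  nb ..#: next=.  (t=0,i=9, bit1=0)
  nb ...: next=#  (t=1,i=4, bit0=1)
  bits 01010001 = 81

81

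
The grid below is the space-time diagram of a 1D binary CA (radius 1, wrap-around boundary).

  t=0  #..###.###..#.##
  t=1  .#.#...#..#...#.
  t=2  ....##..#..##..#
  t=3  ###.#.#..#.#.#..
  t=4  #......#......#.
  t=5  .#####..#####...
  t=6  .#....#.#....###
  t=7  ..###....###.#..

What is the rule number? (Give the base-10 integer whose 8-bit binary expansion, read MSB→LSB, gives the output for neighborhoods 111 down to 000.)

  ###|.  b7=0 t=0,i=4
  ##.|.  b6=0 t=0,i=0
  #.#|.  b5=0 t=0,i=6
  #..|#  b4=1 t=0,i=1
  .##|#  b3=1 t=0,i=3
  .#.|.  b2=0 t=0,i=12
  ..#|.  b1=0 t=0,i=2
  ...|#  b0=1 t=1,i=5
  bits 00011001 = 25

25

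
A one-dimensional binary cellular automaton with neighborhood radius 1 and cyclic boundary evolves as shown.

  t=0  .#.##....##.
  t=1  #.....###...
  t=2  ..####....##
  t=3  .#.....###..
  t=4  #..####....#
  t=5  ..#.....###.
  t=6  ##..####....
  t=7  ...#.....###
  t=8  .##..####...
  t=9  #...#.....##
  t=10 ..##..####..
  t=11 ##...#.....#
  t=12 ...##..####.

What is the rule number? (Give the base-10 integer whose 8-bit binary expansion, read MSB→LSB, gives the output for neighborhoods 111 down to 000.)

  ### -> .   bit 7 = 0  t=1,i=7
  ##. -> .   bit 6 = 0  t=0,i=4
  #.# -> .   bit 5 = 0  t=0,i=2
  #.. -> .   bit 4 = 0  t=0,i=5
  .## -> .   bit 3 = 0  t=0,i=3
  .#. -> .   bit 2 = 0  t=0,i=1
  ..# -> #   bit 1 = 1  t=0,i=0
  ... -> #   bit 0 = 1  t=0,i=6
  bits 00000011 = 3

3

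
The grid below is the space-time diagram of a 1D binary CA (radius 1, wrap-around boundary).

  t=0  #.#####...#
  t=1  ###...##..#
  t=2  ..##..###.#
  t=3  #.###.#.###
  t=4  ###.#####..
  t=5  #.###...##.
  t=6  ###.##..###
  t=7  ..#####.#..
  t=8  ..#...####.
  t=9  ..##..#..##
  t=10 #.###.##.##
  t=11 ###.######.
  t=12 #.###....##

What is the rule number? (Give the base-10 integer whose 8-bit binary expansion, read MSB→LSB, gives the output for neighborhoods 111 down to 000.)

  [7] ### => .  t=0,i=3
  [6] ##. => #  t=0,i=0
  [5] #.# => #  t=0,i=1
  [4] #.. => #  t=0,i=7
  [3] .## => #  t=0,i=2
  [2] .#. => #  t=2,i=10
  [1] ..# => .  t=0,i=9
  [0] ... => .  t=0,i=8
  bits 01111100 = 124

124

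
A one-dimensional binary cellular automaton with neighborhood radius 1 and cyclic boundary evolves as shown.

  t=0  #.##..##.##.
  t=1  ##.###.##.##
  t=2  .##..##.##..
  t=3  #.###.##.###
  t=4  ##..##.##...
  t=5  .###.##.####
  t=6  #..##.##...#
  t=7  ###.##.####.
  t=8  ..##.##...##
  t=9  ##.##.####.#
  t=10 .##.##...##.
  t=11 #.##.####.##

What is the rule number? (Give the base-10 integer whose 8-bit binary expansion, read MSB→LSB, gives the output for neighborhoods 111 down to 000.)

119

  [7] ### => .  t=1,i=0
  [6] ##. => #  t=0,i=3
  [5] #.# => #  t=0,i=1
  [4] #.. => #  t=0,i=4
  [3] .## => .  t=0,i=2
  [2] .#. => #  t=0,i=0
  [1] ..# => #  t=0,i=5
  [0] ... => #  t=2,i=11
  bits 01110111 = 119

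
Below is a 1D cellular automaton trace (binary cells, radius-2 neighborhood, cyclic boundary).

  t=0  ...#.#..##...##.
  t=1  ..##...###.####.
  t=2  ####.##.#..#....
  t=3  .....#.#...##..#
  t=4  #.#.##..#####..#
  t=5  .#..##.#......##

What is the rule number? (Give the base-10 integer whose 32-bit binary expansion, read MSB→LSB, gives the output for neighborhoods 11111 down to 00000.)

  #####|.  b31=0 t=4,i=10
  ####.|.  b30=0 t=1,i=13
  ###.#|.  b29=0 t=1,i=9
  ###..|.  b28=0 t=1,i=14
  ##.##|.  b27=0 t=1,i=10
  ##.#.|#  b26=1 t=2,i=7
  ##..#|.  b25=0 t=3,i=13
  ##...|.  b24=0 t=0,i=10
  #.###|#  b23=1 t=1,i=11
  #.##.|#  b22=1 t=2,i=5
  #.#.#|.  b21=0 t=4,i=2
  #.#..|.  b20=0 t=0,i=5
  #..##|#  b19=1 t=0,i=7
  #..#.|.  b18=0 t=2,i=10
  #...#|#  b17=1 t=0,i=11
  #....|.  b16=0 t=0,i=0
  .####|.  b15=0 t=1,i=12
  .###.|#  b14=1 t=1,i=8
  .##.#|.  b13=0 t=2,i=6
  .##..|#  b12=1 t=0,i=9
  .#.##|.  b11=0 t=4,i=3
  .#.#.|.  b10=0 t=0,i=4
  .#..#|.  b9=0 t=0,i=6
  .#...|#  b8=1 t=2,i=12
  ..###|.  b7=0 t=1,i=7
  ..##.|#  b6=1 t=0,i=8
  ..#.#|#  b5=1 t=0,i=3
  ..#..|#  b4=1 t=2,i=11
  ...##|#  b3=1 t=0,i=12
  ...#.|#  b2=1 t=0,i=2
  ....#|.  b1=0 t=0,i=1
  .....|#  b0=1 t=3,i=2
  bits 00000100110010100101000101111101 = 80367997

80367997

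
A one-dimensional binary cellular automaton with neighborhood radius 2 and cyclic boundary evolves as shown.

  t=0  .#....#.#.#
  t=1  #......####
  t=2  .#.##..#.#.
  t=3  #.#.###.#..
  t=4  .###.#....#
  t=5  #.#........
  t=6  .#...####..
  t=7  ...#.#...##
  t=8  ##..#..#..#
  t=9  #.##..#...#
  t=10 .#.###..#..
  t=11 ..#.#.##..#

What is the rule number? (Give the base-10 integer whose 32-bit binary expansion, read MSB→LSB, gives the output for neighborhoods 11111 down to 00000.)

2334547073

  #####|#  b31=1 t=1,i=9
  ####.|.  b30=0 t=1,i=10
  ###.#|.  b29=0 t=3,i=6
  ###..|.  b28=0 t=1,i=0
  ##.##|#  b27=1 t=9,i=1
  ##.#.|.  b26=0 t=3,i=7
  ##..#|#  b25=1 t=2,i=5
  ##...|#  b24=1 t=1,i=1
  #.###|.  b23=0 t=3,i=4
  #.##.|.  b22=0 t=2,i=3
  #.#.#|#  b21=1 t=0,i=8
  #.#..|.  b20=0 t=0,i=1
  #..##|.  b19=0 t=8,i=9
  #..#.|#  b18=1 t=2,i=0
  #...#|#  b17=1 t=6,i=3
  #....|.  b16=0 t=0,i=3
  .####|.  b15=0 t=1,i=8
  .###.|#  b14=1 t=3,i=5
  .##.#|.  b13=0 t=9,i=0
  .##..|#  b12=1 t=2,i=4
  .#.##|#  b11=1 t=2,i=2
  .#.#.|#  b10=1 t=0,i=0
  .#..#|.  b9=0 t=2,i=10
  .#...|.  b8=0 t=0,i=2
  ..###|#  b7=1 t=1,i=7
  ..##.|.  b6=0 t=7,i=9
  ..#.#|.  b5=0 t=0,i=6
  ..#..|.  b4=0 t=6,i=1
  ...##|.  b3=0 t=1,i=6
  ...#.|.  b2=0 t=0,i=5
  ....#|.  b1=0 t=0,i=4
  .....|#  b0=1 t=1,i=3
  bits 10001011001001100101110010000001 = 2334547073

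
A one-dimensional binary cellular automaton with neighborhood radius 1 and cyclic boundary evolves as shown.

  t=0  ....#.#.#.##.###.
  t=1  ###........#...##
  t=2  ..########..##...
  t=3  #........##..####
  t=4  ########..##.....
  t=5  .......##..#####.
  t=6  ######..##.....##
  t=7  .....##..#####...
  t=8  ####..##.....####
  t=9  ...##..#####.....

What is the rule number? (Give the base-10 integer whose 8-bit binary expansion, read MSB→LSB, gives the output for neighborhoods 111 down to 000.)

  ### -> .   bit 7 = 0  t=0,i=14
  ##. -> #   bit 6 = 1  t=0,i=11
  #.# -> .   bit 5 = 0  t=0,i=5
  #.. -> #   bit 4 = 1  t=0,i=16
  .## -> .   bit 3 = 0  t=0,i=10
  .#. -> .   bit 2 = 0  t=0,i=4
  ..# -> .   bit 1 = 0  t=0,i=3
  ... -> #   bit 0 = 1  t=0,i=0
  bits 01010001 = 81

81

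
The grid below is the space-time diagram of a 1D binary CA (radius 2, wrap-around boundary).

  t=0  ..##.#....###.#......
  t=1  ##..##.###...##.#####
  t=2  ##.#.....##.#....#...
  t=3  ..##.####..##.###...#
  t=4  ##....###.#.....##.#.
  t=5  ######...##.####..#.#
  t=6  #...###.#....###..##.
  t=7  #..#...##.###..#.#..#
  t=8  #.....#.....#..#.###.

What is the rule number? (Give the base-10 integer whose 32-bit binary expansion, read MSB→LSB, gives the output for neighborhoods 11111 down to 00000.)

1431935535

  ##### -> .   bit 31 = 0  t=1,i=18
  ####. -> #   bit 30 = 1  t=1,i=0
  ###.# -> .   bit 29 = 0  t=0,i=12
  ###.. -> #   bit 28 = 1  t=1,i=1
  ##.## -> .   bit 27 = 0  t=1,i=6
  ##.#. -> #   bit 26 = 1  t=0,i=4
  ##..# -> .   bit 25 = 0  t=1,i=2
  ##... -> #   bit 24 = 1  t=1,i=10
  #.### -> .   bit 23 = 0  t=1,i=7
  #.##. -> #   bit 22 = 1  t=4,i=0
  #.#.# -> .   bit 21 = 0  t=4,i=19
  #.#.. -> #   bit 20 = 1  t=0,i=5
  #..## -> #   bit 19 = 1  t=1,i=3
  #..#. -> .   bit 18 = 0  t=5,i=17
  #...# -> .   bit 17 = 0  t=1,i=11
  #.... -> #   bit 16 = 1  t=0,i=7
  .#### -> #   bit 15 = 1  t=1,i=17
  .###. -> .   bit 14 = 0  t=0,i=11
  .##.# -> .   bit 13 = 0  t=0,i=3
  .##.. -> #   bit 12 = 1  t=4,i=1
  .#.## -> #   bit 11 = 1  t=4,i=20
  .#.#. -> .   bit 10 = 0  t=7,i=16
  .#..# -> #   bit 9 = 1  t=3,i=0
  .#... -> .   bit 8 = 0  t=0,i=6
  ..### -> .   bit 7 = 0  t=0,i=10
  ..##. -> .   bit 6 = 0  t=0,i=2
  ..#.# -> #   bit 5 = 1  t=5,i=18
  ..#.. -> .   bit 4 = 0  t=2,i=17
  ...## -> #   bit 3 = 1  t=0,i=1
  ...#. -> #   bit 2 = 1  t=2,i=16
  ....# -> #   bit 1 = 1  t=0,i=0
  ..... -> #   bit 0 = 1  t=0,i=17
  bits 01010101010110011001101000101111 = 1431935535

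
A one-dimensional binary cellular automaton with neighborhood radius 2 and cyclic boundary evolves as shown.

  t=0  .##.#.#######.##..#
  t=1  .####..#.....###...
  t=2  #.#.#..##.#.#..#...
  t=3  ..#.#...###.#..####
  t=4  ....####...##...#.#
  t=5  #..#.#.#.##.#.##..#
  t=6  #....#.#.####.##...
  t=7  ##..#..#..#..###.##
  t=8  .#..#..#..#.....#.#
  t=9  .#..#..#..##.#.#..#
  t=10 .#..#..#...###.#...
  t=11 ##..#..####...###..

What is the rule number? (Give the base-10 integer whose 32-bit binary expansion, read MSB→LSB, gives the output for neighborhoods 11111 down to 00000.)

477278493

  ##### -> .   bit 31 = 0  t=0,i=8
  ####. -> .   bit 30 = 0  t=0,i=11
  ###.# -> .   bit 29 = 0  t=0,i=12
  ###.. -> #   bit 28 = 1  t=1,i=4
  ##.## -> #   bit 27 = 1  t=0,i=13
  ##.#. -> #   bit 26 = 1  t=0,i=3
  ##..# -> .   bit 25 = 0  t=0,i=16
  ##... -> .   bit 24 = 0  t=1,i=16
  #.### -> .   bit 23 = 0  t=0,i=6
  #.##. -> #   bit 22 = 1  t=0,i=1
  #.#.# -> #   bit 21 = 1  t=0,i=4
  #.#.. -> #   bit 20 = 1  t=2,i=4
  #..## -> .   bit 19 = 0  t=2,i=6
  #..#. -> .   bit 18 = 0  t=0,i=17
  #...# -> #   bit 17 = 1  t=2,i=17
  #.... -> .   bit 16 = 0  t=1,i=9
  .#### -> #   bit 15 = 1  t=0,i=7
  .###. -> .   bit 14 = 0  t=1,i=14
  .##.# -> #   bit 13 = 1  t=0,i=2
  .##.. -> #   bit 12 = 1  t=0,i=15
  .#.## -> .   bit 11 = 0  t=0,i=0
  .#.#. -> .   bit 10 = 0  t=2,i=1
  .#..# -> .   bit 9 = 0  t=2,i=5
  .#... -> #   bit 8 = 1  t=1,i=8
  ..### -> .   bit 7 = 0  t=1,i=1
  ..##. -> .   bit 6 = 0  t=2,i=7
  ..#.# -> .   bit 5 = 0  t=0,i=18
  ..#.. -> #   bit 4 = 1  t=1,i=7
  ...## -> #   bit 3 = 1  t=1,i=0
  ...#. -> #   bit 2 = 1  t=2,i=18
  ....# -> .   bit 1 = 0  t=1,i=11
  ..... -> #   bit 0 = 1  t=1,i=10
  bits 00011100011100101011000100011101 = 477278493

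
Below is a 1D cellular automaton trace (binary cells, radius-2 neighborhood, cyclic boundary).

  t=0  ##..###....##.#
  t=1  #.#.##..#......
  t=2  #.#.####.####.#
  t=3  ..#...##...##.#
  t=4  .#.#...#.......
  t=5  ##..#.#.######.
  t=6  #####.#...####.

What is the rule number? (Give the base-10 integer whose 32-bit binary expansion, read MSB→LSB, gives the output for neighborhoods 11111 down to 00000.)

3798290853

  #####|#  b31=1 t=5,i=10
  ####.|#  b30=1 t=2,i=6
  ###.#|#  b29=1 t=2,i=7
  ###..|.  b28=0 t=0,i=1
  ##.##|.  b27=0 t=0,i=13
  ##.#.|.  b26=0 t=2,i=1
  ##..#|#  b25=1 t=0,i=2
  ##...|.  b24=0 t=0,i=7
  #.###|.  b23=0 t=0,i=14
  #.##.|#  b22=1 t=1,i=4
  #.#.#|#  b21=1 t=1,i=2
  #.#..|.  b20=0 t=3,i=14
  #..##|.  b19=0 t=0,i=3
  #..#.|#  b18=1 t=1,i=7
  #...#|.  b17=0 t=3,i=4
  #....|#  b16=1 t=0,i=8
  .####|.  b15=0 t=2,i=5
  .###.|#  b14=1 t=0,i=0
  .##.#|.  b13=0 t=0,i=12
  .##..|#  b12=1 t=1,i=5
  .#.##|.  b11=0 t=1,i=3
  .#.#.|.  b10=0 t=1,i=1
  .#..#|.  b9=0 t=3,i=0
  .#...|#  b8=1 t=1,i=9
  ..###|#  b7=1 t=0,i=4
  ..##.|.  b6=0 t=0,i=11
  ..#.#|#  b5=1 t=1,i=0
  ..#..|.  b4=0 t=1,i=8
  ...##|.  b3=0 t=0,i=10
  ...#.|#  b2=1 t=1,i=14
  ....#|.  b1=0 t=0,i=9
  .....|#  b0=1 t=1,i=11
  bits 11100010011001010101000110100101 = 3798290853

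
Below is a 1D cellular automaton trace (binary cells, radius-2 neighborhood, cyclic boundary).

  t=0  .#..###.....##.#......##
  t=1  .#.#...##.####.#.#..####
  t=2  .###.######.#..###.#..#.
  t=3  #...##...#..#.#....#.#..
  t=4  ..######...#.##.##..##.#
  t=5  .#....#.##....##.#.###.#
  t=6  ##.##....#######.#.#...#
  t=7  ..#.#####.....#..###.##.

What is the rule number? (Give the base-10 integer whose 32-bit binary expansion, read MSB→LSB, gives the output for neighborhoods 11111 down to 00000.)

1237267530

  ##### -> .   bit 31 = 0  t=2,i=7
  ####. -> #   bit 30 = 1  t=1,i=12
  ###.# -> .   bit 29 = 0  t=1,i=13
  ###.. -> .   bit 28 = 0  t=0,i=6
  ##.## -> #   bit 27 = 1  t=1,i=9
  ##.#. -> .   bit 26 = 0  t=0,i=0
  ##..# -> .   bit 25 = 0  t=4,i=18
  ##... -> #   bit 24 = 1  t=0,i=7
  #.### -> #   bit 23 = 1  t=1,i=10
  #.##. -> .   bit 22 = 0  t=4,i=13
  #.#.# -> #   bit 21 = 1  t=1,i=1
  #.#.. -> #   bit 20 = 1  t=0,i=1
  #..## -> #   bit 19 = 1  t=0,i=3
  #..#. -> #   bit 18 = 1  t=2,i=21
  #...# -> #   bit 17 = 1  t=1,i=5
  #.... -> #   bit 16 = 1  t=0,i=8
  .#### -> .   bit 15 = 0  t=1,i=11
  .###. -> .   bit 14 = 0  t=0,i=5
  .##.# -> #   bit 13 = 1  t=0,i=13
  .##.. -> #   bit 12 = 1  t=3,i=5
  .#.## -> .   bit 11 = 0  t=4,i=12
  .#.#. -> #   bit 10 = 1  t=1,i=2
  .#..# -> .   bit 9 = 0  t=0,i=2
  .#... -> .   bit 8 = 0  t=0,i=16
  ..### -> .   bit 7 = 0  t=0,i=4
  ..##. -> #   bit 6 = 1  t=0,i=12
  ..#.# -> .   bit 5 = 0  t=3,i=12
  ..#.. -> .   bit 4 = 0  t=2,i=22
  ...## -> #   bit 3 = 1  t=0,i=11
  ...#. -> .   bit 2 = 0  t=3,i=8
  ....# -> #   bit 1 = 1  t=0,i=10
  ..... -> .   bit 0 = 0  t=0,i=9
  bits 01001001101111110011010001001010 = 1237267530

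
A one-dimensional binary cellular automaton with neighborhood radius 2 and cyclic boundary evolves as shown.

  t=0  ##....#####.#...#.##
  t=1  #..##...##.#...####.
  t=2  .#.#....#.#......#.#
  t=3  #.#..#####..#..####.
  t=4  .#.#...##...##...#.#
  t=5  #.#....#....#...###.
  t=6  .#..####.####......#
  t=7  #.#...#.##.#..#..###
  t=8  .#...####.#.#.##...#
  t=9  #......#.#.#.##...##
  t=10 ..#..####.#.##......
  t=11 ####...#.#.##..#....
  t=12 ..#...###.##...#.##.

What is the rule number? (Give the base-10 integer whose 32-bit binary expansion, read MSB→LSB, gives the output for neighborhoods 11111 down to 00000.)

3435204214

  ##### -> #   bit 31 = 1  t=0,i=8
  ####. -> #   bit 30 = 1  t=0,i=0
  ###.# -> .   bit 29 = 0  t=0,i=10
  ###.. -> .   bit 28 = 0  t=0,i=1
  ##.## -> #   bit 27 = 1  t=6,i=8
  ##.#. -> #   bit 26 = 1  t=0,i=11
  ##..# -> .   bit 25 = 0  t=3,i=10
  ##... -> .   bit 24 = 0  t=0,i=2
  #.### -> #   bit 23 = 1  t=0,i=18
  #.##. -> #   bit 22 = 1  t=7,i=8
  #.#.# -> .   bit 21 = 0  t=2,i=1
  #.#.. -> .   bit 20 = 0  t=0,i=12
  #..## -> .   bit 19 = 0  t=1,i=2
  #..#. -> .   bit 18 = 0  t=3,i=11
  #...# -> .   bit 17 = 0  t=0,i=14
  #.... -> #   bit 16 = 1  t=0,i=3
  .#### -> .   bit 15 = 0  t=0,i=7
  .###. -> .   bit 14 = 0  t=5,i=17
  .##.# -> .   bit 13 = 0  t=1,i=9
  .##.. -> .   bit 12 = 0  t=1,i=4
  .#.## -> #   bit 11 = 1  t=0,i=17
  .#.#. -> #   bit 10 = 1  t=2,i=0
  .#..# -> #   bit 9 = 1  t=1,i=1
  .#... -> .   bit 8 = 0  t=0,i=13
  ..### -> .   bit 7 = 0  t=0,i=6
  ..##. -> #   bit 6 = 1  t=1,i=3
  ..#.# -> #   bit 5 = 1  t=0,i=16
  ..#.. -> #   bit 4 = 1  t=3,i=12
  ...## -> .   bit 3 = 0  t=0,i=5
  ...#. -> #   bit 2 = 1  t=0,i=15
  ....# -> #   bit 1 = 1  t=0,i=4
  ..... -> .   bit 0 = 0  t=2,i=13
  bits 11001100110000010000111001110110 = 3435204214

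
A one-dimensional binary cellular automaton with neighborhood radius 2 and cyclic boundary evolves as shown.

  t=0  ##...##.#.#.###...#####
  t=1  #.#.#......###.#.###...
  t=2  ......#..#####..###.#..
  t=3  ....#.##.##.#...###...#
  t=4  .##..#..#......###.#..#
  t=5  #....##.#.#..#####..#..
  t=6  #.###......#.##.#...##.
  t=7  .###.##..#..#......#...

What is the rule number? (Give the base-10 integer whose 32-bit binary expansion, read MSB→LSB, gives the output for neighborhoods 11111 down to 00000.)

1770113690

  #####|.  b31=0 t=0,i=20
  ####.|#  b30=1 t=0,i=0
  ###.#|#  b29=1 t=1,i=13
  ###..|.  b28=0 t=0,i=1
  ##.##|#  b27=1 t=3,i=8
  ##.#.|.  b26=0 t=0,i=7
  ##..#|.  b25=0 t=2,i=14
  ##...|#  b24=1 t=0,i=2
  #.###|#  b23=1 t=0,i=12
  #.##.|.  b22=0 t=3,i=6
  #.#.#|.  b21=0 t=0,i=8
  #.#..|.  b20=0 t=1,i=4
  #..##|.  b19=0 t=2,i=8
  #..#.|.  b18=0 t=4,i=4
  #...#|.  b17=0 t=0,i=3
  #....|#  b16=1 t=1,i=6
  .####|#  b15=1 t=0,i=19
  .###.|#  b14=1 t=0,i=13
  .##.#|.  b13=0 t=0,i=6
  .##..|.  b12=0 t=4,i=2
  .#.##|#  b11=1 t=0,i=11
  .#.#.|.  b10=0 t=0,i=9
  .#..#|#  b9=1 t=2,i=7
  .#...|.  b8=0 t=1,i=5
  ..###|#  b7=1 t=0,i=18
  ..##.|.  b6=0 t=0,i=5
  ..#.#|.  b5=0 t=1,i=0
  ..#..|#  b4=1 t=2,i=6
  ...##|#  b3=1 t=0,i=4
  ...#.|.  b2=0 t=1,i=22
  ....#|#  b1=1 t=1,i=9
  .....|.  b0=0 t=1,i=7
  bits 01101001100000011100101010011010 = 1770113690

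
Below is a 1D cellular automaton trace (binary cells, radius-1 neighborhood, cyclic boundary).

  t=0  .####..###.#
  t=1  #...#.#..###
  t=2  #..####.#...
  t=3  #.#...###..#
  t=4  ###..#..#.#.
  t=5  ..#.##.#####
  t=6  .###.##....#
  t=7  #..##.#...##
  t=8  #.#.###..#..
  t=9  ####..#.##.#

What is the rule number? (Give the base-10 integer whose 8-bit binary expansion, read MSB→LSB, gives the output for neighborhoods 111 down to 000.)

  nb ###: next=.  (t=0,i=2, bit7=0)
  nb ##.: next=#  (t=0,i=4, bit6=1)
  nb #.#: next=#  (t=0,i=0, bit5=1)
  nb #..: next=.  (t=0,i=5, bit4=0)
  nb .##: next=.  (t=0,i=1, bit3=0)
  nb .#.: next=#  (t=0,i=11, bit2=1)
  nb ..#: next=#  (t=0,i=6, bit1=1)
  nb ...: next=.  (t=1,i=2, bit0=0)
  bits 01100110 = 102

102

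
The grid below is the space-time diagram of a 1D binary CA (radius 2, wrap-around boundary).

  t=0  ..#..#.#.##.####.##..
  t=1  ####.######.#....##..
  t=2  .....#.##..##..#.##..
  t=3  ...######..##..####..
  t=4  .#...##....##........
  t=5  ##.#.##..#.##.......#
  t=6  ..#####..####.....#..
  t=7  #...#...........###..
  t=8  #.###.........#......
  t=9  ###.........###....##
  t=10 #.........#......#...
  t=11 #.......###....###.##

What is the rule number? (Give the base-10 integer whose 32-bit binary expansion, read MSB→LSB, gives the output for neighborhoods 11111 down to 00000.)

2230468214

  #####|#  b31=1 t=1,i=7
  ####.|.  b30=0 t=0,i=14
  ###.#|.  b29=0 t=0,i=15
  ###..|.  b28=0 t=3,i=8
  ##.##|.  b27=0 t=0,i=11
  ##.#.|#  b26=1 t=1,i=11
  ##..#|.  b25=0 t=1,i=19
  ##...|.  b24=0 t=0,i=19
  #.###|#  b23=1 t=0,i=12
  #.##.|#  b22=1 t=0,i=9
  #.#.#|#  b21=1 t=0,i=7
  #.#..|#  b20=1 t=1,i=12
  #..##|.  b19=0 t=1,i=20
  #..#.|.  b18=0 t=0,i=4
  #...#|#  b17=1 t=4,i=3
  #....|.  b16=0 t=0,i=20
  .####|.  b15=0 t=0,i=13
  .###.|.  b14=0 t=5,i=0
  .##.#|#  b13=1 t=0,i=10
  .##..|#  b12=1 t=0,i=18
  .#.##|#  b11=1 t=0,i=8
  .#.#.|#  b10=1 t=0,i=6
  .#..#|#  b9=1 t=0,i=3
  .#...|.  b8=0 t=1,i=13
  ..###|.  b7=0 t=1,i=0
  ..##.|#  b6=1 t=1,i=17
  ..#.#|#  b5=1 t=0,i=5
  ..#..|#  b4=1 t=0,i=2
  ...##|.  b3=0 t=1,i=16
  ...#.|#  b2=1 t=0,i=1
  ....#|#  b1=1 t=0,i=0
  .....|.  b0=0 t=2,i=0
  bits 10000100111100100011111001110110 = 2230468214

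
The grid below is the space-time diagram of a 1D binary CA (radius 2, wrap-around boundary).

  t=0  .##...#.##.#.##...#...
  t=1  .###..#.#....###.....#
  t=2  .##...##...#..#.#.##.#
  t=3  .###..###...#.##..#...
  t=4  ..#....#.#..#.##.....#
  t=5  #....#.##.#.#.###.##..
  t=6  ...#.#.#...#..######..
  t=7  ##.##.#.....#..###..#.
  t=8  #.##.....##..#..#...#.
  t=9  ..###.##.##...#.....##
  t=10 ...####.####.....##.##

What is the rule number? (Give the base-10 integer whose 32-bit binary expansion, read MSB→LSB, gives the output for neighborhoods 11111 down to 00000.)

2847987299

  ##### -> #   bit 31 = 1  t=6,i=16
  ####. -> .   bit 30 = 0  t=6,i=18
  ###.# -> #   bit 29 = 1  t=5,i=16
  ###.. -> .   bit 28 = 0  t=1,i=3
  ##.## -> #   bit 27 = 1  t=5,i=17
  ##.#. -> .   bit 26 = 0  t=0,i=10
  ##..# -> .   bit 25 = 0  t=1,i=4
  ##... -> #   bit 24 = 1  t=0,i=3
  #.### -> #   bit 23 = 1  t=1,i=1
  #.##. -> #   bit 22 = 1  t=0,i=8
  #.#.# -> .   bit 21 = 0  t=0,i=11
  #.#.. -> .   bit 20 = 0  t=1,i=8
  #..## -> .   bit 19 = 0  t=3,i=5
  #..#. -> .   bit 18 = 0  t=1,i=5
  #...# -> .   bit 17 = 0  t=0,i=4
  #.... -> .   bit 16 = 0  t=0,i=20
  .#### -> #   bit 15 = 1  t=6,i=15
  .###. -> #   bit 14 = 1  t=1,i=2
  .##.# -> .   bit 13 = 0  t=0,i=9
  .##.. -> #   bit 12 = 1  t=0,i=2
  .#.## -> .   bit 11 = 0  t=0,i=7
  .#.#. -> #   bit 10 = 1  t=1,i=7
  .#..# -> #   bit 9 = 1  t=2,i=12
  .#... -> .   bit 8 = 0  t=0,i=19
  ..### -> .   bit 7 = 0  t=1,i=13
  ..##. -> #   bit 6 = 1  t=0,i=1
  ..#.# -> #   bit 5 = 1  t=0,i=6
  ..#.. -> .   bit 4 = 0  t=0,i=18
  ...## -> .   bit 3 = 0  t=0,i=0
  ...#. -> .   bit 2 = 0  t=0,i=5
  ....# -> #   bit 1 = 1  t=0,i=21
  ..... -> #   bit 0 = 1  t=1,i=18
  bits 10101001110000001101011001100011 = 2847987299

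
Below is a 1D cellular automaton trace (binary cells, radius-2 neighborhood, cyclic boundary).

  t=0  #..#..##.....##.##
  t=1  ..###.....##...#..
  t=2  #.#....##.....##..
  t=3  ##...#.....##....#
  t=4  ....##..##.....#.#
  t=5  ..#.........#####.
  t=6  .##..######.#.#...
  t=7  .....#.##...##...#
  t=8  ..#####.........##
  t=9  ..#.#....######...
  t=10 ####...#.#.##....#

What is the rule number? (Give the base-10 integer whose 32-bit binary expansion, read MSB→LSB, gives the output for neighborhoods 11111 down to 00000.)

  [31] ##### => #  t=5,i=14
  [30] ####. => .  t=5,i=15
  [29] ###.# => .  t=6,i=10
  [28] ###.. => .  t=0,i=0
  [27] ##.## => #  t=0,i=15
  [26] ##.#. => .  t=6,i=11
  [25] ##..# => .  t=0,i=1
  [24] ##... => .  t=0,i=8
  [23] #.### => .  t=0,i=16
  [22] #.##. => .  t=7,i=7
  [21] #.#.# => #  t=6,i=12
  [20] #.#.. => .  t=2,i=2
  [19] #..## => .  t=0,i=5
  [18] #..#. => #  t=0,i=2
  [17] #...# => .  t=1,i=13
  [16] #.... => .  t=0,i=9
  [15] .#### => .  t=5,i=13
  [14] .###. => .  t=0,i=17
  [13] .##.# => .  t=0,i=14
  [12] .##.. => .  t=0,i=7
  [11] .#.## => #  t=7,i=6
  [10] .#.#. => #  t=2,i=1
  [9] .#..# => #  t=0,i=4
  [8] .#... => .  t=1,i=16
  [7] ..### => #  t=1,i=2
  [6] ..##. => .  t=0,i=6
  [5] ..#.# => #  t=2,i=0
  [4] ..#.. => #  t=0,i=3
  [3] ...## => .  t=0,i=12
  [2] ...#. => #  t=1,i=14
  [1] ....# => #  t=0,i=11
  [0] ..... => #  t=0,i=10
  bits 10001000001001000000111010110111 = 2284064439

2284064439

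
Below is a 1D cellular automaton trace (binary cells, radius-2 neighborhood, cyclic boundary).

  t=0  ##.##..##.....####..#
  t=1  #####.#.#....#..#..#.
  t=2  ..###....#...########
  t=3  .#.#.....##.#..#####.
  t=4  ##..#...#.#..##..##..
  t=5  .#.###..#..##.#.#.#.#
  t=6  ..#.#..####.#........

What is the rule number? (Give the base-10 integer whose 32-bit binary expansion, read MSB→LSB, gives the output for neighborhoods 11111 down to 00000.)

  #####|#  b31=1 t=1,i=2
  ####.|#  b30=1 t=0,i=16
  ###.#|#  b29=1 t=0,i=1
  ###..|.  b28=0 t=0,i=17
  ##.##|#  b27=1 t=0,i=2
  ##.#.|.  b26=0 t=1,i=5
  ##..#|.  b25=0 t=0,i=5
  ##...|.  b24=0 t=0,i=9
  #.###|.  b23=0 t=1,i=0
  #.##.|#  b22=1 t=0,i=3
  #.#.#|.  b21=0 t=1,i=6
  #.#..|.  b20=0 t=1,i=8
  #..##|#  b19=1 t=0,i=6
  #..#.|#  b18=1 t=1,i=15
  #...#|.  b17=0 t=2,i=11
  #....|.  b16=0 t=0,i=10
  .####|.  b15=0 t=0,i=15
  .###.|#  b14=1 t=0,i=0
  .##.#|#  b13=1 t=3,i=10
  .##..|#  b12=1 t=0,i=4
  .#.##|#  b11=1 t=1,i=20
  .#.#.|.  b10=0 t=1,i=7
  .#..#|#  b9=1 t=1,i=14
  .#...|#  b8=1 t=1,i=9
  ..###|.  b7=0 t=0,i=14
  ..##.|.  b6=0 t=0,i=7
  ..#.#|#  b5=1 t=1,i=19
  ..#..|#  b4=1 t=1,i=13
  ...##|#  b3=1 t=0,i=13
  ...#.|.  b2=0 t=1,i=12
  ....#|.  b1=0 t=0,i=12
  .....|.  b0=0 t=0,i=11
  bits 11101000010011000111101100111000 = 3897326392

3897326392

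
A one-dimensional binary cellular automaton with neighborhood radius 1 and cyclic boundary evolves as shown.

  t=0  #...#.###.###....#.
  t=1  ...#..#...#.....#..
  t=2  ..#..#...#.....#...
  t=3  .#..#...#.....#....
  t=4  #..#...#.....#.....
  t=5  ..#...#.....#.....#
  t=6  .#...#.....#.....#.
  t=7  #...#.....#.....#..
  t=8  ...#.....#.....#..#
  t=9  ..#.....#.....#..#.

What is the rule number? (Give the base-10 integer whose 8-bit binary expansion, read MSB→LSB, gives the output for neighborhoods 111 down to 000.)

10

  [7] ### => .  t=0,i=7
  [6] ##. => .  t=0,i=8
  [5] #.# => .  t=0,i=5
  [4] #.. => .  t=0,i=1
  [3] .## => #  t=0,i=6
  [2] .#. => .  t=0,i=0
  [1] ..# => #  t=0,i=3
  [0] ... => .  t=0,i=2
  bits 00001010 = 10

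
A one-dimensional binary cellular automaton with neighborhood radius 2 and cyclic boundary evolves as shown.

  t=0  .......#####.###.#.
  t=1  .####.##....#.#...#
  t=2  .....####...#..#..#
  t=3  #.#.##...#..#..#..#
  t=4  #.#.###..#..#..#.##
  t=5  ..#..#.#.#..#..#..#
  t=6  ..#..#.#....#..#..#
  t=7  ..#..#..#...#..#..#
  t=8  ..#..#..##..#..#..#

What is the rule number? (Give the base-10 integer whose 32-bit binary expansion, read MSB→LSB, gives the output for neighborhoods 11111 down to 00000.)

191394297

  ##### -> .   bit 31 = 0  t=0,i=9
  ####. -> .   bit 30 = 0  t=0,i=10
  ###.# -> .   bit 29 = 0  t=0,i=11
  ###.. -> .   bit 28 = 0  t=2,i=8
  ##.## -> #   bit 27 = 1  t=0,i=12
  ##.#. -> .   bit 26 = 0  t=0,i=16
  ##..# -> #   bit 25 = 1  t=4,i=7
  ##... -> #   bit 24 = 1  t=1,i=8
  #.### -> .   bit 23 = 0  t=0,i=13
  #.##. -> #   bit 22 = 1  t=1,i=6
  #.#.# -> #   bit 21 = 1  t=3,i=2
  #.#.. -> .   bit 20 = 0  t=0,i=17
  #..## -> #   bit 19 = 1  t=3,i=17
  #..#. -> .   bit 18 = 0  t=2,i=14
  #...# -> .   bit 17 = 0  t=1,i=16
  #.... -> .   bit 16 = 0  t=0,i=0
  .#### -> .   bit 15 = 0  t=0,i=8
  .###. -> #   bit 14 = 1  t=0,i=14
  .##.# -> #   bit 13 = 1  t=3,i=0
  .##.. -> #   bit 12 = 1  t=1,i=7
  .#.## -> .   bit 11 = 0  t=1,i=0
  .#.#. -> .   bit 10 = 0  t=1,i=13
  .#..# -> .   bit 9 = 0  t=2,i=13
  .#... -> #   bit 8 = 1  t=0,i=18
  ..### -> #   bit 7 = 1  t=0,i=7
  ..##. -> #   bit 6 = 1  t=3,i=18
  ..#.# -> #   bit 5 = 1  t=1,i=12
  ..#.. -> #   bit 4 = 1  t=2,i=12
  ...## -> #   bit 3 = 1  t=0,i=6
  ...#. -> .   bit 2 = 0  t=1,i=11
  ....# -> .   bit 1 = 0  t=0,i=5
  ..... -> #   bit 0 = 1  t=0,i=1
  bits 00001011011010000111000111111001 = 191394297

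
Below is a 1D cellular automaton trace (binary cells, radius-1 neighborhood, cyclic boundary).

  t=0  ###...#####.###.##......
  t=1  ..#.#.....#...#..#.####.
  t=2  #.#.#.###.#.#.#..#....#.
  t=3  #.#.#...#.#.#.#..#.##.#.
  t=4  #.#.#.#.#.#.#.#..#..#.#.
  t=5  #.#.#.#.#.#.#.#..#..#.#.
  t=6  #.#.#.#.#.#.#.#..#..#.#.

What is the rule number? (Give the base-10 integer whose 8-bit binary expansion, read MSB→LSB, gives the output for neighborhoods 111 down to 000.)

69

  nb ###: next=.  (t=0,i=1, bit7=0)
  nb ##.: next=#  (t=0,i=2, bit6=1)
  nb #.#: next=.  (t=0,i=11, bit5=0)
  nb #..: next=.  (t=0,i=3, bit4=0)
  nb .##: next=.  (t=0,i=0, bit3=0)
  nb .#.: next=#  (t=1,i=2, bit2=1)
  nb ..#: next=.  (t=0,i=5, bit1=0)
  nb ...: next=#  (t=0,i=4, bit0=1)
  bits 01000101 = 69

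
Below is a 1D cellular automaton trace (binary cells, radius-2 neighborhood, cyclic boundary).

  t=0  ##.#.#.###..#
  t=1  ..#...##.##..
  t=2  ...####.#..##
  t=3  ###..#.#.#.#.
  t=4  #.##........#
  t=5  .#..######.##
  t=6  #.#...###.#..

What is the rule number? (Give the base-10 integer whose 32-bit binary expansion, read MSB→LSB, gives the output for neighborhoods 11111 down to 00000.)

3749907273

  [31] ##### => #  t=5,i=6
  [30] ####. => #  t=2,i=5
  [29] ###.# => .  t=0,i=1
  [28] ###.. => #  t=0,i=9
  [27] ##.## => #  t=1,i=8
  [26] ##.#. => #  t=0,i=2
  [25] ##..# => #  t=0,i=10
  [24] ##... => #  t=1,i=11
  [23] #.### => #  t=0,i=7
  [22] #.##. => .  t=1,i=9
  [21] #.#.# => .  t=0,i=3
  [20] #.#.. => .  t=2,i=8
  [19] #..## => .  t=0,i=11
  [18] #..#. => .  t=3,i=4
  [17] #...# => #  t=1,i=4
  [16] #.... => #  t=1,i=12
  [15] .#### => .  t=2,i=4
  [14] .###. => .  t=0,i=0
  [13] .##.# => .  t=1,i=7
  [12] .##.. => .  t=1,i=10
  [11] .#.## => #  t=0,i=6
  [10] .#.#. => .  t=0,i=4
  [9] .#..# => #  t=2,i=9
  [8] .#... => #  t=1,i=3
  [7] ..### => .  t=0,i=12
  [6] ..##. => #  t=1,i=6
  [5] ..#.# => .  t=3,i=5
  [4] ..#.. => .  t=1,i=2
  [3] ...## => #  t=1,i=5
  [2] ...#. => .  t=1,i=1
  [1] ....# => .  t=1,i=0
  [0] ..... => #  t=4,i=6
  bits 11011111100000110000101101001001 = 3749907273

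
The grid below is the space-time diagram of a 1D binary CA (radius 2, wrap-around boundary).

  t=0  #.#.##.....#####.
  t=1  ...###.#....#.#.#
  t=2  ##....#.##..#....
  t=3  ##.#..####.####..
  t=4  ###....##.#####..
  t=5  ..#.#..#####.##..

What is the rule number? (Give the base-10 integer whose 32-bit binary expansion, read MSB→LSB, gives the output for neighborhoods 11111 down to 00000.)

  [31] ##### => .  t=0,i=13
  [30] ####. => #  t=0,i=14
  [29] ###.# => .  t=0,i=15
  [28] ###.. => #  t=3,i=14
  [27] ##.## => #  t=3,i=10
  [26] ##.#. => #  t=0,i=16
  [25] ##..# => .  t=2,i=10
  [24] ##... => .  t=0,i=6
  [23] #.### => #  t=3,i=11
  [22] #.##. => #  t=0,i=4
  [21] #.#.# => .  t=0,i=0
  [20] #.#.. => .  t=1,i=7
  [19] #..## => .  t=3,i=5
  [18] #..#. => #  t=2,i=11
  [17] #...# => #  t=1,i=1
  [16] #.... => #  t=0,i=7
  [15] .#### => #  t=0,i=12
  [14] .###. => .  t=1,i=4
  [13] .##.# => #  t=3,i=1
  [12] .##.. => #  t=0,i=5
  [11] .#.## => #  t=0,i=3
  [10] .#.#. => .  t=0,i=1
  [9] .#..# => .  t=3,i=4
  [8] .#... => #  t=1,i=0
  [7] ..### => .  t=0,i=11
  [6] ..##. => #  t=2,i=0
  [5] ..#.# => #  t=1,i=12
  [4] ..#.. => #  t=2,i=12
  [3] ...## => .  t=0,i=10
  [2] ...#. => .  t=1,i=11
  [1] ....# => .  t=0,i=9
  [0] ..... => .  t=0,i=8
  bits 01011100110001111011100101110000 = 1556593008

1556593008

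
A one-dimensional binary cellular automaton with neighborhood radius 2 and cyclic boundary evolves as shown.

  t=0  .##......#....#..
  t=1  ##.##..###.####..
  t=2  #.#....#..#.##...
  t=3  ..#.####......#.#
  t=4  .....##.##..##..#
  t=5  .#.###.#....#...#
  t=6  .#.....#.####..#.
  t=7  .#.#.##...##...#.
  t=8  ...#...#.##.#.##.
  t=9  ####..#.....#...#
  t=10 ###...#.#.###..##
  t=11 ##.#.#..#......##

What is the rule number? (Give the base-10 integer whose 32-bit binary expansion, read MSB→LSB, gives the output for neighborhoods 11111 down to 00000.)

3375464670

  #####|#  b31=1 t=9,i=1
  ####.|#  b30=1 t=1,i=13
  ###.#|.  b29=0 t=1,i=9
  ###..|.  b28=0 t=1,i=14
  ##.##|#  b27=1 t=1,i=2
  ##.#.|.  b26=0 t=5,i=6
  ##..#|.  b25=0 t=1,i=5
  ##...|#  b24=1 t=0,i=3
  #.###|.  b23=0 t=1,i=11
  #.##.|.  b22=0 t=1,i=3
  #.#.#|#  b21=1 t=5,i=1
  #.#..|#  b20=1 t=2,i=2
  #..##|.  b19=0 t=1,i=6
  #..#.|.  b18=0 t=2,i=9
  #...#|.  b17=0 t=0,i=16
  #....|#  b16=1 t=0,i=4
  .####|#  b15=1 t=1,i=12
  .###.|.  b14=0 t=1,i=8
  .##.#|.  b13=0 t=1,i=1
  .##..|.  b12=0 t=0,i=2
  .#.##|.  b11=0 t=2,i=11
  .#.#.|.  b10=0 t=2,i=1
  .#..#|.  b9=0 t=2,i=8
  .#...|.  b8=0 t=0,i=10
  ..###|#  b7=1 t=1,i=7
  ..##.|#  b6=1 t=0,i=1
  ..#.#|.  b5=0 t=2,i=0
  ..#..|#  b4=1 t=0,i=9
  ...##|#  b3=1 t=0,i=0
  ...#.|#  b2=1 t=0,i=8
  ....#|#  b1=1 t=0,i=7
  .....|.  b0=0 t=0,i=5
  bits 11001001001100011000000011011110 = 3375464670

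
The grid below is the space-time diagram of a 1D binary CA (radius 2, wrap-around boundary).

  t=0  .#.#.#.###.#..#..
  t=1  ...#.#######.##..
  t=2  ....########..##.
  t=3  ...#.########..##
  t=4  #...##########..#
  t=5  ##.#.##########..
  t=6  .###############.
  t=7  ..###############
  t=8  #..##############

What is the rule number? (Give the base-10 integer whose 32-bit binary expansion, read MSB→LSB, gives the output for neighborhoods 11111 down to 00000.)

4155832344

  nb #####: next=#  (t=1,i=7, bit31=1)
  nb ####.: next=#  (t=1,i=10, bit30=1)
  nb ###.#: next=#  (t=0,i=9, bit29=1)
  nb ###..: next=#  (t=2,i=11, bit28=1)
  nb ##.##: next=.  (t=1,i=12, bit27=0)
  nb ##.#.: next=#  (t=0,i=10, bit26=1)
  nb ##..#: next=#  (t=2,i=12, bit25=1)
  nb ##...: next=#  (t=1,i=15, bit24=1)
  nb #.###: next=#  (t=0,i=7, bit23=1)
  nb #.##.: next=.  (t=1,i=13, bit22=0)
  nb #.#.#: next=#  (t=0,i=3, bit21=1)
  nb #.#..: next=#  (t=0,i=11, bit20=1)
  nb #..##: next=.  (t=2,i=13, bit19=0)
  nb #..#.: next=#  (t=0,i=13, bit18=1)
  nb #...#: next=.  (t=0,i=16, bit17=0)
  nb #....: next=.  (t=1,i=16, bit16=0)
  nb .####: next=#  (t=1,i=6, bit15=1)
  nb .###.: next=#  (t=0,i=8, bit14=1)
  nb .##.#: next=#  (t=5,i=1, bit13=1)
  nb .##..: next=#  (t=1,i=14, bit12=1)
  nb .#.##: next=#  (t=0,i=6, bit11=1)
  nb .#.#.: next=.  (t=0,i=2, bit10=0)
  nb .#..#: next=.  (t=0,i=12, bit9=0)
  nb .#...: next=.  (t=0,i=15, bit8=0)
  nb ..###: next=.  (t=2,i=4, bit7=0)
  nb ..##.: next=.  (t=2,i=14, bit6=0)
  nb ..#.#: next=.  (t=0,i=1, bit5=0)
  nb ..#..: next=#  (t=0,i=14, bit4=1)
  nb ...##: next=#  (t=2,i=3, bit3=1)
  nb ...#.: next=.  (t=0,i=0, bit2=0)
  nb ....#: next=.  (t=1,i=1, bit1=0)
  nb .....: next=.  (t=1,i=0, bit0=0)
  bits 11110111101101001111100000011000 = 4155832344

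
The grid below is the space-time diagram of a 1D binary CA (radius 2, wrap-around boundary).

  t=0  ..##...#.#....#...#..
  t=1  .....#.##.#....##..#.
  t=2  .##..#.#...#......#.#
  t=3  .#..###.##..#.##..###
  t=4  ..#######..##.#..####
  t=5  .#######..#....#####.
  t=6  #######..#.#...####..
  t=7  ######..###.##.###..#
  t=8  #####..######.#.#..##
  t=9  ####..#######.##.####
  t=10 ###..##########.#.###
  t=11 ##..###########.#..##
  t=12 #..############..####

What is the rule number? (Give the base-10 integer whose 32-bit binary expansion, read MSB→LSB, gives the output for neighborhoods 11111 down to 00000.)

3899574177

  [31] ##### => #  t=4,i=4
  [30] ####. => #  t=4,i=7
  [29] ###.# => #  t=3,i=6
  [28] ###.. => .  t=4,i=8
  [27] ##.## => #  t=3,i=7
  [26] ##.#. => .  t=1,i=9
  [25] ##..# => .  t=1,i=17
  [24] ##... => .  t=0,i=4
  [23] #.### => .  t=7,i=15
  [22] #.##. => #  t=1,i=7
  [21] #.#.# => #  t=2,i=20
  [20] #.#.. => .  t=0,i=9
  [19] #..## => #  t=3,i=3
  [18] #..#. => #  t=1,i=18
  [17] #...# => #  t=0,i=5
  [16] #.... => .  t=0,i=11
  [15] .#### => #  t=4,i=3
  [14] .###. => #  t=3,i=5
  [13] .##.# => .  t=1,i=8
  [12] .##.. => .  t=0,i=3
  [11] .#.## => .  t=1,i=6
  [10] .#.#. => #  t=0,i=8
  [9] .#..# => #  t=3,i=2
  [8] .#... => #  t=0,i=10
  [7] ..### => #  t=3,i=4
  [6] ..##. => .  t=0,i=2
  [5] ..#.# => #  t=0,i=7
  [4] ..#.. => .  t=0,i=14
  [3] ...## => .  t=0,i=1
  [2] ...#. => .  t=0,i=6
  [1] ....# => .  t=0,i=0
  [0] ..... => #  t=1,i=1
  bits 11101000011011101100011110100001 = 3899574177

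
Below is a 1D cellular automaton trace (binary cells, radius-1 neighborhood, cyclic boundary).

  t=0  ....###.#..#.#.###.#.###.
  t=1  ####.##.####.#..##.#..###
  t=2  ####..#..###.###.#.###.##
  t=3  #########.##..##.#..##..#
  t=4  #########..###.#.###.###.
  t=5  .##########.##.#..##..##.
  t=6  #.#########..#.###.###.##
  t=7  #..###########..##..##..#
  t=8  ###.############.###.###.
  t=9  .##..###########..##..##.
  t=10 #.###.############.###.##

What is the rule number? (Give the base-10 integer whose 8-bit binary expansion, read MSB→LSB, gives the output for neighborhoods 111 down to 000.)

  nb ###: next=#  (t=0,i=5, bit7=1)
  nb ##.: next=#  (t=0,i=6, bit6=1)
  nb #.#: next=.  (t=0,i=7, bit5=0)
  nb #..: next=#  (t=0,i=9, bit4=1)
  nb .##: next=.  (t=0,i=4, bit3=0)
  nb .#.: next=#  (t=0,i=8, bit2=1)
  nb ..#: next=#  (t=0,i=3, bit1=1)
  nb ...: next=#  (t=0,i=0, bit0=1)
  bits 11010111 = 215

215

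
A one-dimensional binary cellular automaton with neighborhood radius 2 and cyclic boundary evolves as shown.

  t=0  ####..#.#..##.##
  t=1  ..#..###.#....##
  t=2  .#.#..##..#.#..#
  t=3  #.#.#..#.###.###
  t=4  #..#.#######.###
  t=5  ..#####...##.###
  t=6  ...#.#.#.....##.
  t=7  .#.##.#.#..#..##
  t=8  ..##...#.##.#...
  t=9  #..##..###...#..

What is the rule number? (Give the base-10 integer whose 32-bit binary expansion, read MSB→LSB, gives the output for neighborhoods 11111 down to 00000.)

  ##### -> .   bit 31 = 0  t=0,i=0
  ####. -> #   bit 30 = 1  t=0,i=2
  ###.# -> #   bit 29 = 1  t=1,i=7
  ###.. -> .   bit 28 = 0  t=0,i=3
  ##.## -> .   bit 27 = 0  t=0,i=13
  ##.#. -> .   bit 26 = 0  t=1,i=8
  ##..# -> .   bit 25 = 0  t=0,i=4
  ##... -> #   bit 24 = 1  t=5,i=7
  #.### -> #   bit 23 = 1  t=0,i=14
  #.##. -> #   bit 22 = 1  t=7,i=3
  #.#.# -> .   bit 21 = 0  t=2,i=1
  #.#.. -> .   bit 20 = 0  t=0,i=8
  #..## -> .   bit 19 = 0  t=0,i=10
  #..#. -> #   bit 18 = 1  t=0,i=5
  #...# -> .   bit 17 = 0  t=5,i=8
  #.... -> .   bit 16 = 0  t=1,i=11
  .#### -> #   bit 15 = 1  t=0,i=15
  .###. -> #   bit 14 = 1  t=1,i=6
  .##.# -> .   bit 13 = 0  t=0,i=12
  .##.. -> #   bit 12 = 1  t=1,i=15
  .#.## -> #   bit 11 = 1  t=3,i=8
  .#.#. -> #   bit 10 = 1  t=0,i=7
  .#..# -> #   bit 9 = 1  t=0,i=9
  .#... -> #   bit 8 = 1  t=1,i=10
  ..### -> .   bit 7 = 0  t=1,i=5
  ..##. -> .   bit 6 = 0  t=0,i=11
  ..#.# -> #   bit 5 = 1  t=0,i=6
  ..#.. -> .   bit 4 = 0  t=1,i=2
  ...## -> .   bit 3 = 0  t=1,i=13
  ...#. -> .   bit 2 = 0  t=6,i=2
  ....# -> #   bit 1 = 1  t=1,i=12
  ..... -> .   bit 0 = 0  t=6,i=10
  bits 01100001110001001101111100100010 = 1640292130

1640292130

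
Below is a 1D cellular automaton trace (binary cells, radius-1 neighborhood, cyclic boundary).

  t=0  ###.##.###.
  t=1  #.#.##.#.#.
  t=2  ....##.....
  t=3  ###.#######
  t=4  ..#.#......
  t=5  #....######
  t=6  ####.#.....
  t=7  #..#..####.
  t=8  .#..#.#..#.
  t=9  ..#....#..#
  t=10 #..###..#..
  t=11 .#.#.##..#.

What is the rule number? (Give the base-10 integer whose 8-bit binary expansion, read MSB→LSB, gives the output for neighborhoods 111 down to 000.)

89

  ### -> .   bit 7 = 0  t=0,i=1
  ##. -> #   bit 6 = 1  t=0,i=2
  #.# -> .   bit 5 = 0  t=0,i=3
  #.. -> #   bit 4 = 1  t=2,i=6
  .## -> #   bit 3 = 1  t=0,i=0
  .#. -> .   bit 2 = 0  t=1,i=0
  ..# -> .   bit 1 = 0  t=2,i=3
  ... -> #   bit 0 = 1  t=2,i=0
  bits 01011001 = 89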